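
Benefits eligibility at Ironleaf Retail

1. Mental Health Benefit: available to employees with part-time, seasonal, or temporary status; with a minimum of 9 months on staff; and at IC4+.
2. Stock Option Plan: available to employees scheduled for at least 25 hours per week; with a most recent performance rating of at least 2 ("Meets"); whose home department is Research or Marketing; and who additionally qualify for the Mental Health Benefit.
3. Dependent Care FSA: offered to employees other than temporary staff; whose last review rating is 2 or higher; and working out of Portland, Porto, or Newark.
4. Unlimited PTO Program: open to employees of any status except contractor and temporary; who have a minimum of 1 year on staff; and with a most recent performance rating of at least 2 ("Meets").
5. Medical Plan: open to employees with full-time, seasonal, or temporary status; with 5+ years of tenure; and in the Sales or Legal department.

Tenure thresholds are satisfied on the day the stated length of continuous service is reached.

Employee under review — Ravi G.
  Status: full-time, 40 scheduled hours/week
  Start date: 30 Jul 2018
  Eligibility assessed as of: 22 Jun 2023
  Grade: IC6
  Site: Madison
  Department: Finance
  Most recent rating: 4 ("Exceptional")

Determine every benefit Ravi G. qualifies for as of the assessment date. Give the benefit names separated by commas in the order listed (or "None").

Unlimited PTO Program

Service from 30 Jul 2018 to 22 Jun 2023: 1788 days.
Mental Health Benefit — status full-time ✗ (requires part-time, seasonal, or temporary) → not eligible.
Stock Option Plan — 40 hrs/wk ≥ 25 ✓; rating 4 ≥ 2 ✓; dept Finance ✗ → not eligible.
Dependent Care FSA — status full-time ✓ (not excluded); rating 4 ≥ 2 ✓; site Madison ✗ (not Portland, Porto, or Newark) → not eligible.
Unlimited PTO Program — status full-time ✓ (not excluded); service 1788 days ≥ 1 year (≈365 days) ✓; rating 4 ≥ 2 ✓ → eligible.
Medical Plan — status full-time ✓; service 1788 days < 5 years (≈1825 days) ✗ → not eligible.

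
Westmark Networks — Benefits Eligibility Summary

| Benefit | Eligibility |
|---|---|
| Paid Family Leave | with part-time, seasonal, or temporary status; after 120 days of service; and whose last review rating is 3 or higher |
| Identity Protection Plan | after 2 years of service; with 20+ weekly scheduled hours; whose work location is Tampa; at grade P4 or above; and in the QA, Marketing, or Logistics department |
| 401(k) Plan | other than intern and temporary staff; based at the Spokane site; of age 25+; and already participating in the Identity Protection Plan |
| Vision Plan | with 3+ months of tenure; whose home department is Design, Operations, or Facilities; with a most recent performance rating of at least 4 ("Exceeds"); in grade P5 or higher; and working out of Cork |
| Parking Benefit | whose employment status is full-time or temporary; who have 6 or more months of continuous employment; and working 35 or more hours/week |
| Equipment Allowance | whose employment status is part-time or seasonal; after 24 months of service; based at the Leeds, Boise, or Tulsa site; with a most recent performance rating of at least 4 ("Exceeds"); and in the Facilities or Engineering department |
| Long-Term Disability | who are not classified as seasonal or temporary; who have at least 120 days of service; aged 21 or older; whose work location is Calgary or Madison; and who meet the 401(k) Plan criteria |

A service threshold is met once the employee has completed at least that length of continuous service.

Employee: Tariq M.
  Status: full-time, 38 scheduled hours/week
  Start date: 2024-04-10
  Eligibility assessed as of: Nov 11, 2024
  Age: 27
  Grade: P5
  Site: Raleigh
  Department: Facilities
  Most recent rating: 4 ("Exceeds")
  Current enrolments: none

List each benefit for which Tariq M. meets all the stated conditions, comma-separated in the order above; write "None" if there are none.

Service from 2024-04-10 to Nov 11, 2024: 215 days.
Paid Family Leave — status full-time ✗ (requires part-time, seasonal, or temporary) → not eligible.
Identity Protection Plan — service 215 days < 2 years (≈730 days) ✗ → not eligible.
401(k) Plan — status full-time ✓ (not excluded); site Raleigh ✗ (not Spokane) → not eligible.
Vision Plan — service 215 days ≥ 3 months (≈90 days) ✓; dept Facilities ✓; rating 4 ≥ 4 ✓; grade P5 ≥ P5 ✓; site Raleigh ✗ (not Cork) → not eligible.
Parking Benefit — status full-time ✓; service 215 days ≥ 6 months (≈180 days) ✓; 38 hrs/wk ≥ 35 ✓ → eligible.
Equipment Allowance — status full-time ✗ (requires part-time or seasonal) → not eligible.
Long-Term Disability — status full-time ✓ (not excluded); service 215 days ≥ 120 days ✓; age 27 ≥ 21 ✓; site Raleigh ✗ (not Calgary or Madison) → not eligible.

Parking Benefit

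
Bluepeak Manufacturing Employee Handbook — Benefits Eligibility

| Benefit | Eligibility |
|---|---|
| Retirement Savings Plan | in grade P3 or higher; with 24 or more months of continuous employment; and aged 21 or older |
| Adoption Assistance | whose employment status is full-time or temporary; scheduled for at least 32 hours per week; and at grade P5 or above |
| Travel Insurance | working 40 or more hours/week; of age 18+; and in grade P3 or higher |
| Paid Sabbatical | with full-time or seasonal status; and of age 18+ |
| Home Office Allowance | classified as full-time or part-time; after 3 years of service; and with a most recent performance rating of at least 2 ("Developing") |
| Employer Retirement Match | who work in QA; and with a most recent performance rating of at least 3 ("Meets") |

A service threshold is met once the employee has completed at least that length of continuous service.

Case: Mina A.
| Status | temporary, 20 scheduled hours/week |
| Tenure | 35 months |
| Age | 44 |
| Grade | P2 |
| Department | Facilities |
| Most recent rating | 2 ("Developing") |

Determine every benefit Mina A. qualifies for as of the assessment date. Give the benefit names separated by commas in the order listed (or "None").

Retirement Savings Plan — grade P2 < P3 ✗ → not eligible.
Adoption Assistance — status temporary ✓; 20 hrs/wk < 32 ✗ → not eligible.
Travel Insurance — 20 hrs/wk < 40 ✗ → not eligible.
Paid Sabbatical — status temporary ✗ (requires full-time or seasonal) → not eligible.
Home Office Allowance — status temporary ✗ (requires full-time or part-time) → not eligible.
Employer Retirement Match — dept Facilities ✗ → not eligible.

None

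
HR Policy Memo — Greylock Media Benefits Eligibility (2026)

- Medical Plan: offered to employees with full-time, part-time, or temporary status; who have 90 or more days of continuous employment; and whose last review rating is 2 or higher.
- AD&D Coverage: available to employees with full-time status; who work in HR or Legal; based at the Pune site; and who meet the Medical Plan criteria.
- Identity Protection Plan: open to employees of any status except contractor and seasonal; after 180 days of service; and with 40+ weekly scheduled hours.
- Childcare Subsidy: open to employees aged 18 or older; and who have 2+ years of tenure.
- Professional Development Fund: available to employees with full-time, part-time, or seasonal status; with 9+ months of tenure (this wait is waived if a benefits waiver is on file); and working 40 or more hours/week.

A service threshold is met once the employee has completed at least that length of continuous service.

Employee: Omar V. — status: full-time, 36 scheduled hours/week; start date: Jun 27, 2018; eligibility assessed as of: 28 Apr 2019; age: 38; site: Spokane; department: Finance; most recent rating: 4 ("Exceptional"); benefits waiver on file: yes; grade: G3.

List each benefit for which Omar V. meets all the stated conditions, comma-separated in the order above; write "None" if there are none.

Medical Plan

Service from Jun 27, 2018 to 28 Apr 2019: 305 days.
Medical Plan — status full-time ✓; service 305 days ≥ 90 days ✓; rating 4 ≥ 2 ✓ → eligible.
AD&D Coverage — status full-time ✓; dept Finance ✗ → not eligible.
Identity Protection Plan — status full-time ✓ (not excluded); service 305 days ≥ 180 days ✓; 36 hrs/wk < 40 ✗ → not eligible.
Childcare Subsidy — age 38 ≥ 18 ✓; service 305 days < 2 years (≈730 days) ✗ → not eligible.
Professional Development Fund — status full-time ✓; benefits waiver on file ✓; 36 hrs/wk < 40 ✗ → not eligible.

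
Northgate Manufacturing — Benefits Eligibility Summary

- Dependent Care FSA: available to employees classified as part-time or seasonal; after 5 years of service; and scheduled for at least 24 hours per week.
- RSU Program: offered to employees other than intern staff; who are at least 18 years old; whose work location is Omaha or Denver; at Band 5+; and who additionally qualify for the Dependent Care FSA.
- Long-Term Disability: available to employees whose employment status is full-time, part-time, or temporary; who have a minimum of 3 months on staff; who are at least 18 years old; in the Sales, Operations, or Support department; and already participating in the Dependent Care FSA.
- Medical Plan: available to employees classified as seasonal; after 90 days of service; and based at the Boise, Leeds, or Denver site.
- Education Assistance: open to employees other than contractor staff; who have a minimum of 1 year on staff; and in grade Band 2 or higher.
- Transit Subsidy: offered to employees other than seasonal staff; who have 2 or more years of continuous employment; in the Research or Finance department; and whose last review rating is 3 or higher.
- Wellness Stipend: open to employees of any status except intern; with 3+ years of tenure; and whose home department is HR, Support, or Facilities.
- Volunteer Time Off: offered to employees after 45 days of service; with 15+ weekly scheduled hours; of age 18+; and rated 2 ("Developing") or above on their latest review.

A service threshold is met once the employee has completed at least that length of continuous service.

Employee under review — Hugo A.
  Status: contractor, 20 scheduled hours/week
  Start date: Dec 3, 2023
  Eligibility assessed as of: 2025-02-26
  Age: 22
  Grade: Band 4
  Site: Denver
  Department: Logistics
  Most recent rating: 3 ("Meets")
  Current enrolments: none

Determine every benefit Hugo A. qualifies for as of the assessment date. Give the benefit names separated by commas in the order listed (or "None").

Volunteer Time Off

Service from Dec 3, 2023 to 2025-02-26: 451 days.
Dependent Care FSA — status contractor ✗ (requires part-time or seasonal) → not eligible.
RSU Program — status contractor ✓ (not excluded); age 22 ≥ 18 ✓; site Denver ✓; grade Band 4 < Band 5 ✗ → not eligible.
Long-Term Disability — status contractor ✗ (requires full-time, part-time, or temporary) → not eligible.
Medical Plan — status contractor ✗ (requires seasonal) → not eligible.
Education Assistance — status contractor ✗ (excluded) → not eligible.
Transit Subsidy — status contractor ✓ (not excluded); service 451 days < 2 years (≈730 days) ✗ → not eligible.
Wellness Stipend — status contractor ✓ (not excluded); service 451 days < 3 years (≈1095 days) ✗ → not eligible.
Volunteer Time Off — service 451 days ≥ 45 days ✓; 20 hrs/wk ≥ 15 ✓; age 22 ≥ 18 ✓; rating 3 ≥ 2 ✓ → eligible.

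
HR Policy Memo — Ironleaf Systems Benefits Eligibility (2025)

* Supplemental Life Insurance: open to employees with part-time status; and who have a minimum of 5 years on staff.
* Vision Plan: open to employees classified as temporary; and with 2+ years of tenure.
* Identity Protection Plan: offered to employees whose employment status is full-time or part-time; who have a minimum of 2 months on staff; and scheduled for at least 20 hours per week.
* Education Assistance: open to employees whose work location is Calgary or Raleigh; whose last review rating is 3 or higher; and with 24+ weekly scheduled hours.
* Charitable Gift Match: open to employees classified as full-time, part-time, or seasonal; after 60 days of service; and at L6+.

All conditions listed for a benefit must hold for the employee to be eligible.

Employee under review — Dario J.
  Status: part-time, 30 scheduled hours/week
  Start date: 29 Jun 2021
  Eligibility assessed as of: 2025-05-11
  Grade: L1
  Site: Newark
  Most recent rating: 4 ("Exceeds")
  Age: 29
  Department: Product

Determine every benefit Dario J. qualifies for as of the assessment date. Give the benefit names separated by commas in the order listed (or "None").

Service from 29 Jun 2021 to 2025-05-11: 1412 days.
Supplemental Life Insurance — status part-time ✓; service 1412 days < 5 years (≈1825 days) ✗ → not eligible.
Vision Plan — status part-time ✗ (requires temporary) → not eligible.
Identity Protection Plan — status part-time ✓; service 1412 days ≥ 2 months (≈60 days) ✓; 30 hrs/wk ≥ 20 ✓ → eligible.
Education Assistance — site Newark ✗ (not Calgary or Raleigh) → not eligible.
Charitable Gift Match — status part-time ✓; service 1412 days ≥ 60 days ✓; grade L1 < L6 ✗ → not eligible.

Identity Protection Plan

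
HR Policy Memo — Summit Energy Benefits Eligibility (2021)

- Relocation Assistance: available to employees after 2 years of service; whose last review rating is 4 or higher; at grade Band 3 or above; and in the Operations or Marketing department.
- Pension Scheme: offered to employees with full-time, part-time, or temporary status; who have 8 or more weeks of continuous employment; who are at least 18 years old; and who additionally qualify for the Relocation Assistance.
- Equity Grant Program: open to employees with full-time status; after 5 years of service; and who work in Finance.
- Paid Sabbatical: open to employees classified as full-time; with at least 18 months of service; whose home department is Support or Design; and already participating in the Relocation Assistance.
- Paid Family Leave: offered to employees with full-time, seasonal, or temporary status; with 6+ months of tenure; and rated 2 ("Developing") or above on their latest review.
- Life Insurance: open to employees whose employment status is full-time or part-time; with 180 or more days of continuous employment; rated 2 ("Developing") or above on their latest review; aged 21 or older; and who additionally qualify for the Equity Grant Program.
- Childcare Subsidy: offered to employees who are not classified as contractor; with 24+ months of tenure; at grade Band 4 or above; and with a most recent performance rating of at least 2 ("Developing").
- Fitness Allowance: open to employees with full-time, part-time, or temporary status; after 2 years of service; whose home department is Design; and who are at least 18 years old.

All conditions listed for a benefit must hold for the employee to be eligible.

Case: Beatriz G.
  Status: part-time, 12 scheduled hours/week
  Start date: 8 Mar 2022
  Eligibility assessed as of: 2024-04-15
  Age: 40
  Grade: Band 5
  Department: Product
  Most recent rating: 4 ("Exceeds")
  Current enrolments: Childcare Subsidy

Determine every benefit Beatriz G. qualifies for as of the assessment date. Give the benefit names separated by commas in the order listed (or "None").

Childcare Subsidy

Service from 8 Mar 2022 to 2024-04-15: 769 days.
Relocation Assistance — service 769 days ≥ 2 years (≈730 days) ✓; rating 4 ≥ 4 ✓; grade Band 5 ≥ Band 3 ✓; dept Product ✗ → not eligible.
Pension Scheme — status part-time ✓; service 769 days ≥ 8 weeks (≈56 days) ✓; age 40 ≥ 18 ✓; not eligible for Relocation Assistance ✗ → not eligible.
Equity Grant Program — status part-time ✗ (requires full-time) → not eligible.
Paid Sabbatical — status part-time ✗ (requires full-time) → not eligible.
Paid Family Leave — status part-time ✗ (requires full-time, seasonal, or temporary) → not eligible.
Life Insurance — status part-time ✓; service 769 days ≥ 180 days ✓; rating 4 ≥ 2 ✓; age 40 ≥ 21 ✓; not eligible for Equity Grant Program ✗ → not eligible.
Childcare Subsidy — status part-time ✓ (not excluded); service 769 days ≥ 24 months (≈720 days) ✓; grade Band 5 ≥ Band 4 ✓; rating 4 ≥ 2 ✓ → eligible.
Fitness Allowance — status part-time ✓; service 769 days ≥ 2 years (≈730 days) ✓; dept Product ✗ → not eligible.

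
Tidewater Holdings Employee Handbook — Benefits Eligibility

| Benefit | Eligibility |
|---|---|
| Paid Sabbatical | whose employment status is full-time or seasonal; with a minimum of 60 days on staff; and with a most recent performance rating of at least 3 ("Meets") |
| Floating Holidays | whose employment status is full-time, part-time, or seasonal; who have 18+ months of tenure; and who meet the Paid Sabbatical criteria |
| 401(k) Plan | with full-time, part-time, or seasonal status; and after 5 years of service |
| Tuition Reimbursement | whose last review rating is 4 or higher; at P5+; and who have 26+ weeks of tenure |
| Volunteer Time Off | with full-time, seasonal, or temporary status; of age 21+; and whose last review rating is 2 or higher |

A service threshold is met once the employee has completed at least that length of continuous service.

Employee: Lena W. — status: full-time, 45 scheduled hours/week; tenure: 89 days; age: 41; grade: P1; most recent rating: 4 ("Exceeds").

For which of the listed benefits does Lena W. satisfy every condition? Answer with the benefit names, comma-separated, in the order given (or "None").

Paid Sabbatical, Volunteer Time Off

Paid Sabbatical — status full-time ✓; service 89 days ≥ 60 days ✓; rating 4 ≥ 3 ✓ → eligible.
Floating Holidays — status full-time ✓; service 89 days < 18 months (≈540 days) ✗ → not eligible.
401(k) Plan — status full-time ✓; service 89 days < 5 years (≈1825 days) ✗ → not eligible.
Tuition Reimbursement — rating 4 ≥ 4 ✓; grade P1 < P5 ✗ → not eligible.
Volunteer Time Off — status full-time ✓; age 41 ≥ 21 ✓; rating 4 ≥ 2 ✓ → eligible.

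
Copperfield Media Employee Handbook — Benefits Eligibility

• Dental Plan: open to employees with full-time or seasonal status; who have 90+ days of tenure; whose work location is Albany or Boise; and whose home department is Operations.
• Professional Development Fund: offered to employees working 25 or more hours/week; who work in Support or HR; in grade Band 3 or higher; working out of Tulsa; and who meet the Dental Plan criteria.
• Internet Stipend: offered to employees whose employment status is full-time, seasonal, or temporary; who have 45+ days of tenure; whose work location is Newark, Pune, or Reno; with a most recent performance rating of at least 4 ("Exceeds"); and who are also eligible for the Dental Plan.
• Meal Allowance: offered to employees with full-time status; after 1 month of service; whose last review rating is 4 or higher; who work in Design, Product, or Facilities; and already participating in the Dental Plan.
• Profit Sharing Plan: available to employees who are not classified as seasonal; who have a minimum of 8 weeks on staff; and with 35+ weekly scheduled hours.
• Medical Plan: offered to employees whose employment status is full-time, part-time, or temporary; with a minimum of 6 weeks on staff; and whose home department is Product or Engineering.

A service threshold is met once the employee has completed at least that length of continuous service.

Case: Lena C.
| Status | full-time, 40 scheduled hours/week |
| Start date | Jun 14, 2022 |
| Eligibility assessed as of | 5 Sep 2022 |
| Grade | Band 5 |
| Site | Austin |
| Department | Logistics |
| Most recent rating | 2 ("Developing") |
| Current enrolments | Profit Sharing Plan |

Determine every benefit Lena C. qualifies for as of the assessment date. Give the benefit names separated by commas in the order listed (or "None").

Service from Jun 14, 2022 to 5 Sep 2022: 83 days.
Dental Plan — status full-time ✓; service 83 days < 90 days ✗ → not eligible.
Professional Development Fund — 40 hrs/wk ≥ 25 ✓; dept Logistics ✗ → not eligible.
Internet Stipend — status full-time ✓; service 83 days ≥ 45 days ✓; site Austin ✗ (not Newark, Pune, or Reno) → not eligible.
Meal Allowance — status full-time ✓; service 83 days ≥ 1 month (≈30 days) ✓; rating 2 < 4 ✗ → not eligible.
Profit Sharing Plan — status full-time ✓ (not excluded); service 83 days ≥ 8 weeks (≈56 days) ✓; 40 hrs/wk ≥ 35 ✓ → eligible.
Medical Plan — status full-time ✓; service 83 days ≥ 6 weeks (≈42 days) ✓; dept Logistics ✗ → not eligible.

Profit Sharing Plan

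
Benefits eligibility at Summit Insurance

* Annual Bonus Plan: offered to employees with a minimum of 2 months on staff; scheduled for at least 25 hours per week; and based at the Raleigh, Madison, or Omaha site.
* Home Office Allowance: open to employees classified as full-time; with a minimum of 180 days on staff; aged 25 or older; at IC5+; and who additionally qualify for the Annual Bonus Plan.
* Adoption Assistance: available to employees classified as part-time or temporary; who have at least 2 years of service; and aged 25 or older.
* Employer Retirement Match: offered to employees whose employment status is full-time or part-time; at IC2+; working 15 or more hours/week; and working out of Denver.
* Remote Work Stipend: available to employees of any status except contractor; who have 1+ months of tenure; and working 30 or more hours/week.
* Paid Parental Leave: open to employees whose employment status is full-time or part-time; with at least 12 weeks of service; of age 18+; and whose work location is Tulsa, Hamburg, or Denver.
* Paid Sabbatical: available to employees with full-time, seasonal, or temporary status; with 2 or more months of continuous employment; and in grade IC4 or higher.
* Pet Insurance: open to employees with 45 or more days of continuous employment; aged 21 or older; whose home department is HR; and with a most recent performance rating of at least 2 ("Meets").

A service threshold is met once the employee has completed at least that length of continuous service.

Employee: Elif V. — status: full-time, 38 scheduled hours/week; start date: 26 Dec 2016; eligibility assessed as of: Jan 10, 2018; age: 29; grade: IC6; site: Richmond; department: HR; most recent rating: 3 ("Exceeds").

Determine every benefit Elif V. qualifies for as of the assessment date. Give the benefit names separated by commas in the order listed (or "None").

Remote Work Stipend, Paid Sabbatical, Pet Insurance

Service from 26 Dec 2016 to Jan 10, 2018: 380 days.
Annual Bonus Plan — service 380 days ≥ 2 months (≈60 days) ✓; 38 hrs/wk ≥ 25 ✓; site Richmond ✗ (not Raleigh, Madison, or Omaha) → not eligible.
Home Office Allowance — status full-time ✓; service 380 days ≥ 180 days ✓; age 29 ≥ 25 ✓; grade IC6 ≥ IC5 ✓; not eligible for Annual Bonus Plan ✗ → not eligible.
Adoption Assistance — status full-time ✗ (requires part-time or temporary) → not eligible.
Employer Retirement Match — status full-time ✓; grade IC6 ≥ IC2 ✓; 38 hrs/wk ≥ 15 ✓; site Richmond ✗ (not Denver) → not eligible.
Remote Work Stipend — status full-time ✓ (not excluded); service 380 days ≥ 1 month (≈30 days) ✓; 38 hrs/wk ≥ 30 ✓ → eligible.
Paid Parental Leave — status full-time ✓; service 380 days ≥ 12 weeks (≈84 days) ✓; age 29 ≥ 18 ✓; site Richmond ✗ (not Tulsa, Hamburg, or Denver) → not eligible.
Paid Sabbatical — status full-time ✓; service 380 days ≥ 2 months (≈60 days) ✓; grade IC6 ≥ IC4 ✓ → eligible.
Pet Insurance — service 380 days ≥ 45 days ✓; age 29 ≥ 21 ✓; dept HR ✓; rating 3 ≥ 2 ✓ → eligible.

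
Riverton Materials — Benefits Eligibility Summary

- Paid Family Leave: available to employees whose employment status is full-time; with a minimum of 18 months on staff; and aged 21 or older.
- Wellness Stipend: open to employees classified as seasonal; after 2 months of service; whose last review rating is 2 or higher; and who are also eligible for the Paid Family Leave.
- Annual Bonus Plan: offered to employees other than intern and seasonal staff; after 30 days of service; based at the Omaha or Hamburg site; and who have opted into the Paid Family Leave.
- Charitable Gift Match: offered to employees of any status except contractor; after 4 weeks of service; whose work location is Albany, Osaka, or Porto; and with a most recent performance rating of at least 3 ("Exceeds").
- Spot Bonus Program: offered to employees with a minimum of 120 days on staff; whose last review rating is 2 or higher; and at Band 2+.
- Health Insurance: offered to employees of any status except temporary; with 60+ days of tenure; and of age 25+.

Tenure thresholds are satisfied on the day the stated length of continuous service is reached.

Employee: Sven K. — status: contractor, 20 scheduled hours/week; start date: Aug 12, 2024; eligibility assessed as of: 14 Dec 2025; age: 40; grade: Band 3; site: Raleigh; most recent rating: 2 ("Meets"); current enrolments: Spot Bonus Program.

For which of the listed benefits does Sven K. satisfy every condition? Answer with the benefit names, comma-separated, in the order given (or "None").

Service from Aug 12, 2024 to 14 Dec 2025: 489 days.
Paid Family Leave — status contractor ✗ (requires full-time) → not eligible.
Wellness Stipend — status contractor ✗ (requires seasonal) → not eligible.
Annual Bonus Plan — status contractor ✓ (not excluded); service 489 days ≥ 30 days ✓; site Raleigh ✗ (not Omaha or Hamburg) → not eligible.
Charitable Gift Match — status contractor ✗ (excluded) → not eligible.
Spot Bonus Program — service 489 days ≥ 120 days ✓; rating 2 ≥ 2 ✓; grade Band 3 ≥ Band 2 ✓ → eligible.
Health Insurance — status contractor ✓ (not excluded); service 489 days ≥ 60 days ✓; age 40 ≥ 25 ✓ → eligible.

Spot Bonus Program, Health Insurance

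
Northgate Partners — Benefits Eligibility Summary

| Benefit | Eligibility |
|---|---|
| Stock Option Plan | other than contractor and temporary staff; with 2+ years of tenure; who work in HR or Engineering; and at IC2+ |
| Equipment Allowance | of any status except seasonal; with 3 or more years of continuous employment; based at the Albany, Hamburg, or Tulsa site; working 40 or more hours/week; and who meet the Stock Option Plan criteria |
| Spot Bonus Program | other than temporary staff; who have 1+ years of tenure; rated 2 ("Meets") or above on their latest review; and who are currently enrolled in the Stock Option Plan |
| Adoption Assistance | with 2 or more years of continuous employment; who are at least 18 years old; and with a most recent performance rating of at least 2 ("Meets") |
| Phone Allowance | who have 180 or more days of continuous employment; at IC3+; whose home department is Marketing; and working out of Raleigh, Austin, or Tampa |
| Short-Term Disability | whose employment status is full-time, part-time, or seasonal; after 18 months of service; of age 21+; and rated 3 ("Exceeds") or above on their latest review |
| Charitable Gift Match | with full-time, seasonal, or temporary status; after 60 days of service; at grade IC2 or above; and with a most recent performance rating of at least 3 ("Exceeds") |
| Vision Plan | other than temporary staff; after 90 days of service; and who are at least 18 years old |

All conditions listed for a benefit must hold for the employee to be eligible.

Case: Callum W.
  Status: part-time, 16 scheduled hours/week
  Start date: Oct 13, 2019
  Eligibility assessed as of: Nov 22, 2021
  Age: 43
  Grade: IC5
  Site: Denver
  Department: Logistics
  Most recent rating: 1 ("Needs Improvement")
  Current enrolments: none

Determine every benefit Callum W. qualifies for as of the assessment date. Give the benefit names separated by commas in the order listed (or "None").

Service from Oct 13, 2019 to Nov 22, 2021: 771 days.
Stock Option Plan — status part-time ✓ (not excluded); service 771 days ≥ 2 years (≈730 days) ✓; dept Logistics ✗ → not eligible.
Equipment Allowance — status part-time ✓ (not excluded); service 771 days < 3 years (≈1095 days) ✗ → not eligible.
Spot Bonus Program — status part-time ✓ (not excluded); service 771 days ≥ 1 year (≈365 days) ✓; rating 1 < 2 ✗ → not eligible.
Adoption Assistance — service 771 days ≥ 2 years (≈730 days) ✓; age 43 ≥ 18 ✓; rating 1 < 2 ✗ → not eligible.
Phone Allowance — service 771 days ≥ 180 days ✓; grade IC5 ≥ IC3 ✓; dept Logistics ✗ → not eligible.
Short-Term Disability — status part-time ✓; service 771 days ≥ 18 months (≈540 days) ✓; age 43 ≥ 21 ✓; rating 1 < 3 ✗ → not eligible.
Charitable Gift Match — status part-time ✗ (requires full-time, seasonal, or temporary) → not eligible.
Vision Plan — status part-time ✓ (not excluded); service 771 days ≥ 90 days ✓; age 43 ≥ 18 ✓ → eligible.

Vision Plan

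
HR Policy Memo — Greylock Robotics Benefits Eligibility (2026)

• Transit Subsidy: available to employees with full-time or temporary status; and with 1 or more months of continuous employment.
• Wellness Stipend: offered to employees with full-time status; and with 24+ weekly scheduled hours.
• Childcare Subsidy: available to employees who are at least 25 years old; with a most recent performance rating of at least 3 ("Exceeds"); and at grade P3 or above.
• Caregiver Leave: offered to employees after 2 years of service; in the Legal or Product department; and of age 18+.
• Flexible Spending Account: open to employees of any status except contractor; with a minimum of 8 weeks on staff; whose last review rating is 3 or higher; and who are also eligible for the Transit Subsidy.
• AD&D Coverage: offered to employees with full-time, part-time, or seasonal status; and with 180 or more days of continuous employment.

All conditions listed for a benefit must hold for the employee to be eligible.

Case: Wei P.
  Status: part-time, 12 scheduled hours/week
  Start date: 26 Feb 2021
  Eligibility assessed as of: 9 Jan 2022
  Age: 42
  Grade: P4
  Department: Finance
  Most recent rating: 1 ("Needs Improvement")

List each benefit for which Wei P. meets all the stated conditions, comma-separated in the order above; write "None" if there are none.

Service from 26 Feb 2021 to 9 Jan 2022: 317 days.
Transit Subsidy — status part-time ✗ (requires full-time or temporary) → not eligible.
Wellness Stipend — status part-time ✗ (requires full-time) → not eligible.
Childcare Subsidy — age 42 ≥ 25 ✓; rating 1 < 3 ✗ → not eligible.
Caregiver Leave — service 317 days < 2 years (≈730 days) ✗ → not eligible.
Flexible Spending Account — status part-time ✓ (not excluded); service 317 days ≥ 8 weeks (≈56 days) ✓; rating 1 < 3 ✗ → not eligible.
AD&D Coverage — status part-time ✓; service 317 days ≥ 180 days ✓ → eligible.

AD&D Coverage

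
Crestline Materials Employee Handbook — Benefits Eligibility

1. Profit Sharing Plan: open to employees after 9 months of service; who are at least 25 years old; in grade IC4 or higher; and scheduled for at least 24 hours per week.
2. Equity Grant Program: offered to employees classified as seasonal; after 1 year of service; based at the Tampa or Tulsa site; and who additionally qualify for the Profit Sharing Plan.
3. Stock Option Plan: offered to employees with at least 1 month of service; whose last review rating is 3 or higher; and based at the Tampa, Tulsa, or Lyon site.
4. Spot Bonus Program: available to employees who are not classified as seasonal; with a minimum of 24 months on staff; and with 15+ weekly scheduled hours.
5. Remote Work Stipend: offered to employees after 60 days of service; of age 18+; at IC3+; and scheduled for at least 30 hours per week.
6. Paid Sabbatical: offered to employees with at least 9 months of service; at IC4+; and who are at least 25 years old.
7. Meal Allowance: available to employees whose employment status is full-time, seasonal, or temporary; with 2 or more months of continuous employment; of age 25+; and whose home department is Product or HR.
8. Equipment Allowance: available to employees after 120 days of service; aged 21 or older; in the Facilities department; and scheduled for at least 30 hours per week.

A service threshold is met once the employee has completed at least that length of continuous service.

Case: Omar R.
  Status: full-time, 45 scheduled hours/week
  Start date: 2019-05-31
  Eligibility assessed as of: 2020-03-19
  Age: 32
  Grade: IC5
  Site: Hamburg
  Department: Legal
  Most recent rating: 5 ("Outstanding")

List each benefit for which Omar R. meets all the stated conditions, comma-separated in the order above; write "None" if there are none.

Service from 2019-05-31 to 2020-03-19: 293 days.
Profit Sharing Plan — service 293 days ≥ 9 months (≈270 days) ✓; age 32 ≥ 25 ✓; grade IC5 ≥ IC4 ✓; 45 hrs/wk ≥ 24 ✓ → eligible.
Equity Grant Program — status full-time ✗ (requires seasonal) → not eligible.
Stock Option Plan — service 293 days ≥ 1 month (≈30 days) ✓; rating 5 ≥ 3 ✓; site Hamburg ✗ (not Tampa, Tulsa, or Lyon) → not eligible.
Spot Bonus Program — status full-time ✓ (not excluded); service 293 days < 24 months (≈720 days) ✗ → not eligible.
Remote Work Stipend — service 293 days ≥ 60 days ✓; age 32 ≥ 18 ✓; grade IC5 ≥ IC3 ✓; 45 hrs/wk ≥ 30 ✓ → eligible.
Paid Sabbatical — service 293 days ≥ 9 months (≈270 days) ✓; grade IC5 ≥ IC4 ✓; age 32 ≥ 25 ✓ → eligible.
Meal Allowance — status full-time ✓; service 293 days ≥ 2 months (≈60 days) ✓; age 32 ≥ 25 ✓; dept Legal ✗ → not eligible.
Equipment Allowance — service 293 days ≥ 120 days ✓; age 32 ≥ 21 ✓; dept Legal ✗ → not eligible.

Profit Sharing Plan, Remote Work Stipend, Paid Sabbatical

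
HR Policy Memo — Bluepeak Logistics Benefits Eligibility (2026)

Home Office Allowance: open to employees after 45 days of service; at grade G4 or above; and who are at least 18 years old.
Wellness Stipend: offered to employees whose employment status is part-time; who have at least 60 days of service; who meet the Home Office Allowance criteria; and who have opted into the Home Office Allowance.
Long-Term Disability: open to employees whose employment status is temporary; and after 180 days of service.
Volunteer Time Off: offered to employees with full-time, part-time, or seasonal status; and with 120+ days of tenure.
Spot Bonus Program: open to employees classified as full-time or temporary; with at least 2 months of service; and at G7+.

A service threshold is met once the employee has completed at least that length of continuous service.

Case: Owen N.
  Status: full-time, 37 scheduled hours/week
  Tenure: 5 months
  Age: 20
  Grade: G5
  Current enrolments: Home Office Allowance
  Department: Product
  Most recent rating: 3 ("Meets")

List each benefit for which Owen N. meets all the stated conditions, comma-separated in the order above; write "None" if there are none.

Home Office Allowance, Volunteer Time Off

Home Office Allowance — service 5 months ≥ 45 days ✓; grade G5 ≥ G4 ✓; age 20 ≥ 18 ✓ → eligible.
Wellness Stipend — status full-time ✗ (requires part-time) → not eligible.
Long-Term Disability — status full-time ✗ (requires temporary) → not eligible.
Volunteer Time Off — status full-time ✓; service 5 months ≥ 120 days ✓ → eligible.
Spot Bonus Program — status full-time ✓; service 5 months ≥ 2 months ✓; grade G5 < G7 ✗ → not eligible.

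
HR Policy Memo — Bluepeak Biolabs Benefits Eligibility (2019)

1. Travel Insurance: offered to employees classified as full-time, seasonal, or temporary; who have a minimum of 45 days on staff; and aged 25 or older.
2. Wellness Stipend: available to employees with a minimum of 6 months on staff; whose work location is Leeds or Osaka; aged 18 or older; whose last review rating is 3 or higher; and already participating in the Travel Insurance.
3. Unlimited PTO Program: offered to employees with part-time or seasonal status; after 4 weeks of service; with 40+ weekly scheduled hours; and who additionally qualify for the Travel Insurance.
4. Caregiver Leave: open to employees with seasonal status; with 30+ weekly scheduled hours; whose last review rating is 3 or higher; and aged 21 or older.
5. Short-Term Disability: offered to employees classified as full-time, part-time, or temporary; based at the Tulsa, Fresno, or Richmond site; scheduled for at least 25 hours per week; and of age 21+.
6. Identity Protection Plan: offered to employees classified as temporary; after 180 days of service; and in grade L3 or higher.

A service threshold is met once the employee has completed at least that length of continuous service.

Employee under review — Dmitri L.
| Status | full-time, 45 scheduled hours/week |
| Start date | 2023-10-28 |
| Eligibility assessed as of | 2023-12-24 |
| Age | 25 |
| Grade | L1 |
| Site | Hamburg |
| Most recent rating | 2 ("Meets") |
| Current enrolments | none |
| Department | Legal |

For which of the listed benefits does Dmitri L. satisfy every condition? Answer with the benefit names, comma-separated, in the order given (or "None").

Travel Insurance

Service from 2023-10-28 to 2023-12-24: 57 days.
Travel Insurance — status full-time ✓; service 57 days ≥ 45 days ✓; age 25 ≥ 25 ✓ → eligible.
Wellness Stipend — service 57 days < 6 months (≈180 days) ✗ → not eligible.
Unlimited PTO Program — status full-time ✗ (requires part-time or seasonal) → not eligible.
Caregiver Leave — status full-time ✗ (requires seasonal) → not eligible.
Short-Term Disability — status full-time ✓; site Hamburg ✗ (not Tulsa, Fresno, or Richmond) → not eligible.
Identity Protection Plan — status full-time ✗ (requires temporary) → not eligible.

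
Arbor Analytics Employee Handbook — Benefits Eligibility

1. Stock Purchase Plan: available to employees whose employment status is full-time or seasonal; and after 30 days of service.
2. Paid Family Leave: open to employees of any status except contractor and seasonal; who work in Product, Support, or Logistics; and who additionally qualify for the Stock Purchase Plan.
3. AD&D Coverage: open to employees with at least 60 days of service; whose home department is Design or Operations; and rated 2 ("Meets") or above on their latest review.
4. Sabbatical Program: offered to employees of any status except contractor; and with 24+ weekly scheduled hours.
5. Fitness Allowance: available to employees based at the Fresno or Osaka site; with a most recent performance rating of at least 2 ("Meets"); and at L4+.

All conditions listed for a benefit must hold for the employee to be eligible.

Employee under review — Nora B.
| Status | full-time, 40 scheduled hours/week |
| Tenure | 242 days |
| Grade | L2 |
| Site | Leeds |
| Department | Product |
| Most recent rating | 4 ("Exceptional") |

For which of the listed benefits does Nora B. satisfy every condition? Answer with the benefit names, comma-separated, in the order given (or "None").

Stock Purchase Plan — status full-time ✓; service 242 days ≥ 30 days ✓ → eligible.
Paid Family Leave — status full-time ✓ (not excluded); dept Product ✓; eligible for Stock Purchase Plan ✓ → eligible.
AD&D Coverage — service 242 days ≥ 60 days ✓; dept Product ✗ → not eligible.
Sabbatical Program — status full-time ✓ (not excluded); 40 hrs/wk ≥ 24 ✓ → eligible.
Fitness Allowance — site Leeds ✗ (not Fresno or Osaka) → not eligible.

Stock Purchase Plan, Paid Family Leave, Sabbatical Program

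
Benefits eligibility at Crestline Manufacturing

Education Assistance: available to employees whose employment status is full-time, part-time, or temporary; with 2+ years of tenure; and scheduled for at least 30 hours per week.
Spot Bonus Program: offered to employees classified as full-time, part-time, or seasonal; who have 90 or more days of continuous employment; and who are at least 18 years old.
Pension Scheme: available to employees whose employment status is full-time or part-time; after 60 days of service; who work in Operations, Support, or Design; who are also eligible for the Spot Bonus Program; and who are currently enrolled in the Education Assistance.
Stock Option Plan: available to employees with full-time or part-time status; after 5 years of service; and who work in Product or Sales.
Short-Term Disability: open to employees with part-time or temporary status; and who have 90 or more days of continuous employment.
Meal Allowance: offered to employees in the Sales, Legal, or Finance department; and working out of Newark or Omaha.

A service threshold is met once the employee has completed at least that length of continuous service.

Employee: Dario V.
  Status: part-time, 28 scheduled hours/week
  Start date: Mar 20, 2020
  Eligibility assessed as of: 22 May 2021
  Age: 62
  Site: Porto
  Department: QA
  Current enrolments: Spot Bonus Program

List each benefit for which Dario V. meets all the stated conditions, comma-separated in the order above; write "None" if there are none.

Service from Mar 20, 2020 to 22 May 2021: 428 days.
Education Assistance — status part-time ✓; service 428 days < 2 years (≈730 days) ✗ → not eligible.
Spot Bonus Program — status part-time ✓; service 428 days ≥ 90 days ✓; age 62 ≥ 18 ✓ → eligible.
Pension Scheme — status part-time ✓; service 428 days ≥ 60 days ✓; dept QA ✗ → not eligible.
Stock Option Plan — status part-time ✓; service 428 days < 5 years (≈1825 days) ✗ → not eligible.
Short-Term Disability — status part-time ✓; service 428 days ≥ 90 days ✓ → eligible.
Meal Allowance — dept QA ✗ → not eligible.

Spot Bonus Program, Short-Term Disability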